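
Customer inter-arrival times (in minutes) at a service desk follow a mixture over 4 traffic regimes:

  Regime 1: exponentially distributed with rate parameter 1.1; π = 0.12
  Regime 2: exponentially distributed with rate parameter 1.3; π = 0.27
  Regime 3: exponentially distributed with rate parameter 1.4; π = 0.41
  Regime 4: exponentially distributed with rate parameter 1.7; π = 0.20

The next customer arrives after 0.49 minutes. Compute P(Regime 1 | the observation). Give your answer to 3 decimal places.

Apply Bayes' rule: the posterior for each component is proportional to its prior times its likelihood at x.
Evaluate each component's likelihood at the observed value:
  L_1 = 0.641664
  L_2 = 0.68754
  L_3 = 0.705021
  L_4 = 0.739063
Multiply by the mixture weights:
  w_1·L_1 = 0.12 × 0.641664 = 0.0769997
  w_2·L_2 = 0.27 × 0.68754 = 0.185636
  w_3·L_3 = 0.41 × 0.705021 = 0.289059
  w_4·L_4 = 0.20 × 0.739063 = 0.147813
Denominator: 0.0769997 + 0.185636 + 0.289059 + 0.147813 = 0.699507
P(Regime 1 | data) ≈ 0.110

0.110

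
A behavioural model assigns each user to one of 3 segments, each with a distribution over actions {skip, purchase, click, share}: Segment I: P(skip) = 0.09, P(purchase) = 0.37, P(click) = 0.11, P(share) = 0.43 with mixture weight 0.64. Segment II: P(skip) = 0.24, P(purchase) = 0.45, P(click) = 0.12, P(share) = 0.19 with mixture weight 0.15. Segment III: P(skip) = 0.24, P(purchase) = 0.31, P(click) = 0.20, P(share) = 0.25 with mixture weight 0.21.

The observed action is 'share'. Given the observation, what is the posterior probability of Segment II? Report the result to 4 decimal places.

Posterior ∝ prior × likelihood, so P(k | x) ∝ π_k f_k(x); normalise over all components.
Component likelihoods at x = 'share':
  f_I = P(share | comp) = 0.43
  f_II = P(share | comp) = 0.19
  f_III = P(share | comp) = 0.25
Prior × likelihood for each component:
  π_I·f_I = 0.64 × 0.43 = 0.2752
  π_II·f_II = 0.15 × 0.19 = 0.0285
  π_III·f_III = 0.21 × 0.25 = 0.0525
Sum: 0.2752 + 0.0285 + 0.0525 = 0.3562
Responsibility of Segment II: 0.0285 / 0.3562 ≈ 0.0800

0.0800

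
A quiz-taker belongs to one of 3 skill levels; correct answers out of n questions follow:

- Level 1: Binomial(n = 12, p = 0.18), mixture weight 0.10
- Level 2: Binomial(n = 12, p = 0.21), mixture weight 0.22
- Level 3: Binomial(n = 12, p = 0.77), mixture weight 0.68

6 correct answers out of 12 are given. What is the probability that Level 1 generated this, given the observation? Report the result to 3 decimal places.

0.039

The responsibility of component k is w_k f_k(x) divided by Σ_j w_j f_j(x).
Evaluate each component's likelihood at the observed value:
  p_1 = 0.00955411
  p_2 = 0.0192642
  p_3 = 0.0285091
Multiply by the mixture weights:
  w_1·p_1 = 0.10 × 0.00955411 = 0.000955411
  w_2·p_2 = 0.22 × 0.0192642 = 0.00423812
  w_3·p_3 = 0.68 × 0.0285091 = 0.0193862
Normaliser: 0.000955411 + 0.00423812 + 0.0193862 = 0.0245797
Responsibility of Level 1: 0.000955411 / 0.0245797 ≈ 0.039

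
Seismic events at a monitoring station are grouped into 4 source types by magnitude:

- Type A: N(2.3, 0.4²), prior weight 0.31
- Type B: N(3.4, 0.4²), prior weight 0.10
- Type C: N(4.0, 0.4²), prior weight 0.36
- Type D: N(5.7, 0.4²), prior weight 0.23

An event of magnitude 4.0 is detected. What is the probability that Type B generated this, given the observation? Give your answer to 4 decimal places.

0.0827

The responsibility of component k is w_k f_k(x) divided by Σ_j w_j f_j(x).
Normal densities:
  L_A = (1/(0.4·√(2π)))·exp(−(4.0−2.3)²/(2·0.4²)) = 0.997356·exp(-9.03125) = 0.000119297
  L_B = (1/(0.4·√(2π)))·exp(−(4.0−3.4)²/(2·0.4²)) = 0.997356·exp(-1.12500) = 0.323794
  L_C = (1/(0.4·√(2π)))·exp(−(4.0−4.0)²/(2·0.4²)) = 0.997356·exp(-0.00000) = 0.997356
  L_D = (1/(0.4·√(2π)))·exp(−(4.0−5.7)²/(2·0.4²)) = 0.997356·exp(-9.03125) = 0.000119297
Multiply by the mixture weights:
  w_A·L_A = 0.31 × 0.000119297 = 3.69819e-05
  w_B·L_B = 0.10 × 0.323794 = 0.0323794
  w_C·L_C = 0.36 × 0.997356 = 0.359048
  w_D·L_D = 0.23 × 0.000119297 = 2.74382e-05
Sum: 3.69819e-05 + 0.0323794 + 0.359048 + 2.74382e-05 = 0.391492
P(Type B | the observation) = 0.0323794 / 0.391492 ≈ 0.0827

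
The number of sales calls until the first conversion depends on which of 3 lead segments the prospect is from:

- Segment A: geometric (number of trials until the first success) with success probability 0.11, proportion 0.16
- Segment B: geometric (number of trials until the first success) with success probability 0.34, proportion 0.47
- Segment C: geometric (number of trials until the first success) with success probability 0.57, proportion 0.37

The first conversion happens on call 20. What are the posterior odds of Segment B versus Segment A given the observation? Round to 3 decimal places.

The posterior odds equal the prior odds times the likelihood ratio: (w_i/w_j)·(f_i(x)/f_j(x)).
Component likelihoods at x = 20:
  f_A = 0.0120172
  f_B = 0.000126711
  f_C = 6.19121e-08
5.95541e-05 / 0.00192275 ≈ 0.031

0.031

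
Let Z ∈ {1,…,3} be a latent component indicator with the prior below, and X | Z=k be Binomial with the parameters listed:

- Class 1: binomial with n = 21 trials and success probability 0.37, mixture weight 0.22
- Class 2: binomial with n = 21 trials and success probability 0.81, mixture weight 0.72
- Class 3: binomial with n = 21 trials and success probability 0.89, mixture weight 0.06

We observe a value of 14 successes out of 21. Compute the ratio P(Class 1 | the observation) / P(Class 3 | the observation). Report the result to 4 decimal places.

Only the two components matter; the odds are (π_i f_i(x)) / (π_j f_j(x)).
Evaluate each component's likelihood at the observed value:
  L_1 = 0.00412775
  L_2 = 0.0543964
  L_3 = 0.00443317
Odds = (0.22/0.06) × (0.00412775/0.00443317) = 3.66667 × 0.931106 ≈ 3.4141

3.4141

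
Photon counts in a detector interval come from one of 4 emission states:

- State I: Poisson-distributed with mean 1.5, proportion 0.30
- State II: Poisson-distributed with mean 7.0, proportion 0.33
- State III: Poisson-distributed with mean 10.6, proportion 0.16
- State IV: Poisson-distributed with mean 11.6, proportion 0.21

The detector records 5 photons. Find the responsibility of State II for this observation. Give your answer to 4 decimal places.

0.7776

The responsibility of component k is π_k f_k(x) divided by Σ_j π_j f_j(x).
Evaluate each component's likelihood at the observed value:
  f_I = e^(−1.5)·1.5^5/5! = 0.01412
  f_II = e^(−7.0)·7.0^5/5! = 0.127717
  f_III = e^(−10.6)·10.6^5/5! = 0.027786
  f_IV = e^(−11.6)·11.6^5/5! = 0.0160433
Unnormalised posteriors:
  π_I·f_I = 0.30 × 0.01412 = 0.00423599
  π_II·f_II = 0.33 × 0.127717 = 0.0421465
  π_III·f_III = 0.16 × 0.027786 = 0.00444577
  π_IV·f_IV = 0.21 × 0.0160433 = 0.00336909
Normaliser: 0.00423599 + 0.0421465 + 0.00444577 + 0.00336909 = 0.0541973
So the posterior for State II is 0.0421465 / 0.0541973 ≈ 0.7776.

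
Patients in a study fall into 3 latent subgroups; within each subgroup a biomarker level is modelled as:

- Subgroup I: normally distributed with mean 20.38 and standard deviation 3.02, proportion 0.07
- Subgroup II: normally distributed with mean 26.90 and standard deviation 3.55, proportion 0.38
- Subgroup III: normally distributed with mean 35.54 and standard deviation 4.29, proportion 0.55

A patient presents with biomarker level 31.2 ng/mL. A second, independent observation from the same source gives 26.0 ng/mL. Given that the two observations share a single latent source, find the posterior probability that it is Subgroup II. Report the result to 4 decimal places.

0.9026

P(component k | x) = P(Z=k)·f_k(x) / marginal(x), where marginal(x) = Σ_j P(Z=j)·f_j(x).
Since both observations come from the same component, the likelihood for component k is f_k(x₁)·f_k(x₂).
  f_I = [(1/(3.02·√(2π)))·exp(−(31.2−20.38)²/(2·3.02²)) = 0.132100·exp(-6.41816) = 0.000215542] × [0.0233836] = 5.04014e-06
  f_II = [(1/(3.55·√(2π)))·exp(−(31.2−26.90)²/(2·3.55²)) = 0.112378·exp(-0.73358) = 0.0539622] × [0.108824] = 0.00587239
  f_III = [(1/(4.29·√(2π)))·exp(−(31.2−35.54)²/(2·4.29²)) = 0.092994·exp(-0.51172) = 0.0557461] × [0.0078455] = 0.000437356
Weight by the priors:
  P(Z=I)·f_I = 0.07 × 5.04014e-06 = 3.5281e-07
  P(Z=II)·f_II = 0.38 × 0.00587239 = 0.00223151
  P(Z=III)·f_III = 0.55 × 0.000437356 = 0.000240546
Normaliser: 3.5281e-07 + 0.00223151 + 0.000240546 = 0.00247241
Responsibility of Subgroup II: 0.00223151 / 0.00247241 ≈ 0.9026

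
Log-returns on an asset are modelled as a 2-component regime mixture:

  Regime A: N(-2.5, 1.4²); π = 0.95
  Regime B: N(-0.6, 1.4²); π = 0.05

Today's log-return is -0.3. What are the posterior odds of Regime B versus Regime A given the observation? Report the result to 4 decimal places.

Since P(k|x) ∝ w_k f_k(x), the posterior odds are w_i f_i(x) / (w_j f_j(x)).
Evaluate each component's likelihood at the observed value:
  p_A = 0.0829013
  p_B = 0.278491
0.0139245 / 0.0787562 ≈ 0.1768

0.1768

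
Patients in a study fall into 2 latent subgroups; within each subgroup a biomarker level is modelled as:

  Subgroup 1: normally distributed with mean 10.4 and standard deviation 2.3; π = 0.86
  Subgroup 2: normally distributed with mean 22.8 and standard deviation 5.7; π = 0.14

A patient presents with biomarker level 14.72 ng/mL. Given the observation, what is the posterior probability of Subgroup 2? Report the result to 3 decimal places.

0.123

Apply Bayes' rule: the posterior for each component is proportional to its prior times its likelihood at x.
Normal densities:
  L_1 = 0.0297246
  L_2 = 0.0256267
Weight by the priors:
  P(Z=1)·L_1 = 0.86 × 0.0297246 = 0.0255632
  P(Z=2)·L_2 = 0.14 × 0.0256267 = 0.00358774
Sum: 0.0255632 + 0.00358774 = 0.0291509
Responsibility of Subgroup 2: 0.00358774 / 0.0291509 ≈ 0.123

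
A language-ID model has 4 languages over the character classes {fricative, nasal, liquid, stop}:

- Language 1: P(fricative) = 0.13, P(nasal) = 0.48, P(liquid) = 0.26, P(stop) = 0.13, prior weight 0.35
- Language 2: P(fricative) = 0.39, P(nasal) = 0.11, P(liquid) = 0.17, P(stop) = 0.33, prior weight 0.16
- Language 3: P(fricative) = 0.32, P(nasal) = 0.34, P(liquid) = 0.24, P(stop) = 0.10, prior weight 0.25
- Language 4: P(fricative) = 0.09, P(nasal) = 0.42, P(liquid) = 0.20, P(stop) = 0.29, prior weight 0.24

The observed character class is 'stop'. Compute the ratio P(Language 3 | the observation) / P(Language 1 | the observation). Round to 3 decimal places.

0.549

The posterior odds equal the prior odds times the likelihood ratio: (P(Z=i)/P(Z=j))·(f_i(x)/f_j(x)).
Evaluate each component's likelihood at the observed value:
  f_1 = P(stop | comp) = 0.13
  f_2 = P(stop | comp) = 0.33
  f_3 = P(stop | comp) = 0.10
  f_4 = P(stop | comp) = 0.29
0.025 / 0.0455 ≈ 0.549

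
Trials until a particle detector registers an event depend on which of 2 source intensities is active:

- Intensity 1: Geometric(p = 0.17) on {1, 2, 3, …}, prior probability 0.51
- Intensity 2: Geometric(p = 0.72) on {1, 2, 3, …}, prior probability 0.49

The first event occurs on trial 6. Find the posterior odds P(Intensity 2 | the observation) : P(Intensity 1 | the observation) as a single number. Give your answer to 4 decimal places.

The posterior odds equal the prior odds times the likelihood ratio: (π_i/π_j)·(f_i(x)/f_j(x)).
Component likelihoods at x = 6:
  p_1 = 0.0669637
  p_2 = 0.00123915
0.000607182 / 0.0341515 ≈ 0.0178

0.0178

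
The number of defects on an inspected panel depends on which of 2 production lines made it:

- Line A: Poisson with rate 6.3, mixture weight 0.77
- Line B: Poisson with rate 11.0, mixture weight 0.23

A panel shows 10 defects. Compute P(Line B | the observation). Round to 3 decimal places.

0.417

The responsibility of component k is π_k f_k(x) divided by Σ_j π_j f_j(x).
Evaluate each component's likelihood at the observed value:
  p_A = e^(−6.3)·6.3^10/10! = 0.0498411
  p_B = e^(−11.0)·11.0^10/10! = 0.119378
Prior × likelihood for each component:
  π_A·p_A = 0.77 × 0.0498411 = 0.0383776
  π_B·p_B = 0.23 × 0.119378 = 0.027457
Evidence: 0.0383776 + 0.027457 = 0.0658346
So the posterior for Line B is 0.027457 / 0.0658346 ≈ 0.417.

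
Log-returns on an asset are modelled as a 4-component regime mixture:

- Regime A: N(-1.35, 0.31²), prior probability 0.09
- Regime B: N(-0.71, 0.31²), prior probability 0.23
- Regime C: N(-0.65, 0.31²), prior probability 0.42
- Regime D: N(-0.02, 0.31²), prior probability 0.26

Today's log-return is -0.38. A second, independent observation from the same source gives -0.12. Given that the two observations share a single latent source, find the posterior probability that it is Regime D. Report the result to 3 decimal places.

Posterior ∝ prior × likelihood, so P(k | x) ∝ π_k f_k(x); normalise over all components.
Since both observations come from the same component, the likelihood for component k is f_k(x₁)·f_k(x₂).
  L_A = [0.00962706] × [0.000490913] = 4.72605e-06
  L_B = [0.730261] × [0.210369] = 0.153625
  L_C = [0.880691] × [0.29842] = 0.262816
  L_D = [0.655699] × [1.22167] = 0.801045
Multiply by the mixture weights:
  π_A·L_A = 0.09 × 4.72605e-06 = 4.25345e-07
  π_B·L_B = 0.23 × 0.153625 = 0.0353337
  π_C·L_C = 0.42 × 0.262816 = 0.110383
  π_D·L_D = 0.26 × 0.801045 = 0.208272
Evidence: 4.25345e-07 + 0.0353337 + 0.110383 + 0.208272 = 0.353988
P(Regime D | x₁,x₂) ≈ 0.588

0.588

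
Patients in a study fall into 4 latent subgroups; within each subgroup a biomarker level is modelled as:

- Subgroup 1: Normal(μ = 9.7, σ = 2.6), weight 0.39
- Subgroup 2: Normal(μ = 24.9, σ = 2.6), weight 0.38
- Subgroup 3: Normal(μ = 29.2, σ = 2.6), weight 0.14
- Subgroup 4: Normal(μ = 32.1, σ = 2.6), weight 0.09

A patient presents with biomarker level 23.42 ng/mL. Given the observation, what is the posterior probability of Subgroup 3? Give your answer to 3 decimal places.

Posterior ∝ prior × likelihood, so P(k | x) ∝ P(Z=k) f_k(x); normalise over all components.
Normal densities:
  L_1 = (1/(2.6·√(2π)))·exp(−(23.42−9.7)²/(2·2.6²)) = 0.153439·exp(-13.92296) = 1.37807e-07
  L_2 = (1/(2.6·√(2π)))·exp(−(23.42−24.9)²/(2·2.6²)) = 0.153439·exp(-0.16201) = 0.13049
  L_3 = (1/(2.6·√(2π)))·exp(−(23.42−29.2)²/(2·2.6²)) = 0.153439·exp(-2.47104) = 0.0129652
  L_4 = (1/(2.6·√(2π)))·exp(−(23.42−32.1)²/(2·2.6²)) = 0.153439·exp(-5.57266) = 0.000583123
Multiply by the mixture weights:
  P(Z=1)·L_1 = 0.39 × 1.37807e-07 = 5.37449e-08
  P(Z=2)·L_2 = 0.38 × 0.13049 = 0.049586
  P(Z=3)·L_3 = 0.14 × 0.0129652 = 0.00181513
  P(Z=4)·L_4 = 0.09 × 0.000583123 = 5.24811e-05
Sum: 5.37449e-08 + 0.049586 + 0.00181513 + 5.24811e-05 = 0.0514537
So the posterior for Subgroup 3 is 0.00181513 / 0.0514537 ≈ 0.035.

0.035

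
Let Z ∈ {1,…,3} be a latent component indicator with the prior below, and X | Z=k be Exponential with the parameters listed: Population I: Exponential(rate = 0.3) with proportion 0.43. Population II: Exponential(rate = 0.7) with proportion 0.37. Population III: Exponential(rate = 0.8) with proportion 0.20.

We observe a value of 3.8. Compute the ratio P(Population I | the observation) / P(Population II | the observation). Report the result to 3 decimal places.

Only the two components matter; the odds are (w_i f_i(x)) / (w_j f_j(x)).
Exponential densities:
  p_I = 0.0959457
  p_II = 0.0489638
  p_III = 0.0382679
Odds = (0.43/0.37) × (0.0959457/0.0489638) = 1.16216 × 1.95953 ≈ 2.277

2.277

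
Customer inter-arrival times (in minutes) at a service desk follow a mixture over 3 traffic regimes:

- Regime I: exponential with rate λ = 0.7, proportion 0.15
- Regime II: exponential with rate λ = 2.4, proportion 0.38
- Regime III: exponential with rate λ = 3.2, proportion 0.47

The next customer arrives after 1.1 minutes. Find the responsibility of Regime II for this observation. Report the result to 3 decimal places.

0.411

By Bayes' theorem, P(k | x) = P(Z=k) f_k(x) / Σ_j P(Z=j) f_j(x).
Exponential densities:
  p_I = 0.324109
  p_II = 0.171267
  p_III = 0.0947182
Unnormalised posteriors:
  P(Z=I)·p_I = 0.15 × 0.324109 = 0.0486164
  P(Z=II)·p_II = 0.38 × 0.171267 = 0.0650815
  P(Z=III)·p_III = 0.47 × 0.0947182 = 0.0445176
Marginal: 0.0486164 + 0.0650815 + 0.0445176 = 0.158215
Responsibility of Regime II: 0.0650815 / 0.158215 ≈ 0.411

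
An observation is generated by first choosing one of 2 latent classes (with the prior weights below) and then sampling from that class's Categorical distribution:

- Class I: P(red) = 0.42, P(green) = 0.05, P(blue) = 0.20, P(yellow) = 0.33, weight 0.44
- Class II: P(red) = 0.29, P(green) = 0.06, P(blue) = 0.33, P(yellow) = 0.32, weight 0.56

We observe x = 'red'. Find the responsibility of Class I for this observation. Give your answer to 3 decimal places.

0.532

Apply Bayes' rule: the posterior for each component is proportional to its prior times its likelihood at x.
Categorical probabilities:
  L_I = P(red | comp) = 0.42
  L_II = P(red | comp) = 0.29
Weight by the priors:
  P(Z=I)·L_I = 0.44 × 0.42 = 0.1848
  P(Z=II)·L_II = 0.56 × 0.29 = 0.1624
Sum: 0.1848 + 0.1624 = 0.3472
P(Class I | x) ≈ 0.532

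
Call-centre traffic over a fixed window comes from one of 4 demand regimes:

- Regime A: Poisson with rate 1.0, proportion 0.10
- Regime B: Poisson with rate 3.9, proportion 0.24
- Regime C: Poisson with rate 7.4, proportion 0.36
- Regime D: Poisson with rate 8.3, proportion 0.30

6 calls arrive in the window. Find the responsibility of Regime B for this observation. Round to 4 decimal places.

0.2202

Posterior ∝ prior × likelihood, so P(k | x) ∝ P(Z=k) f_k(x); normalise over all components.
Evaluate each component's likelihood at the observed value:
  p_A = e^(−1.0)·1.0^6/6! = 0.000510944
  p_B = e^(−3.9)·3.9^6/6! = 0.0989251
  p_C = e^(−7.4)·7.4^6/6! = 0.139405
  p_D = e^(−8.3)·8.3^6/6! = 0.112847
Prior × likelihood for each component:
  P(Z=A)·p_A = 0.10 × 0.000510944 = 5.10944e-05
  P(Z=B)·p_B = 0.24 × 0.0989251 = 0.023742
  P(Z=C)·p_C = 0.36 × 0.139405 = 0.0501858
  P(Z=D)·p_D = 0.30 × 0.112847 = 0.0338542
Denominator: 5.10944e-05 + 0.023742 + 0.0501858 + 0.0338542 = 0.107833
P(Regime B | x) ≈ 0.2202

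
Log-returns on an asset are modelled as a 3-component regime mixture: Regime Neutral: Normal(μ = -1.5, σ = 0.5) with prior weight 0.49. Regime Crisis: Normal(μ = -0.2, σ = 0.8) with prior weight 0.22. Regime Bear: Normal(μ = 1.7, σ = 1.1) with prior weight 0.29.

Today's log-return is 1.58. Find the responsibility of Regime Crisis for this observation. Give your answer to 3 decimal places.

0.081

Posterior ∝ prior × likelihood, so P(k | x) ∝ π_k f_k(x); normalise over all components.
Evaluate each component's likelihood at the observed value:
  p_Neutral = (1/(0.5·√(2π)))·exp(−(1.58−-1.5)²/(2·0.5²)) = 0.797885·exp(-18.97280) = 4.59365e-09
  p_Crisis = (1/(0.8·√(2π)))·exp(−(1.58−-0.2)²/(2·0.8²)) = 0.498678·exp(-2.47531) = 0.0419571
  p_Bear = (1/(1.1·√(2π)))·exp(−(1.58−1.7)²/(2·1.1²)) = 0.362675·exp(-0.00595) = 0.360523
Multiply by the mixture weights:
  π_Neutral·p_Neutral = 0.49 × 4.59365e-09 = 2.25089e-09
  π_Crisis·p_Crisis = 0.22 × 0.0419571 = 0.00923056
  π_Bear·p_Bear = 0.29 × 0.360523 = 0.104552
Sum: 2.25089e-09 + 0.00923056 + 0.104552 = 0.113782
P(Regime Crisis | 1.58) ≈ 0.081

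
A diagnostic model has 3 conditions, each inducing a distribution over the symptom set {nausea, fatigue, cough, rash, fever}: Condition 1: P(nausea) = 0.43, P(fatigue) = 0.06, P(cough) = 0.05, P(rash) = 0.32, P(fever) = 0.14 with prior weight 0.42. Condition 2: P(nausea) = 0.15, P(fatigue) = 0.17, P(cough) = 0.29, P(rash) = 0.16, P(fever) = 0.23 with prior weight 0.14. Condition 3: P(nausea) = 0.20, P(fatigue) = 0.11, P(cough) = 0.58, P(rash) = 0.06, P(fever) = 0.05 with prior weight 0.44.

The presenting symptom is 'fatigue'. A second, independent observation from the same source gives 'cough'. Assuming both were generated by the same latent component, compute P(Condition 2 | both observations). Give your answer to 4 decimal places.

P(component k | x) = π_k·f_k(x) / marginal(x), where marginal(x) = Σ_j π_j·f_j(x).
Since both observations come from the same component, the likelihood for component k is f_k(x₁)·f_k(x₂).
  p_1 = [P(fatigue | comp) = 0.06] × [0.05] = 0.003
  p_2 = [P(fatigue | comp) = 0.17] × [0.29] = 0.0493
  p_3 = [P(fatigue | comp) = 0.11] × [0.58] = 0.0638
Prior × likelihood for each component:
  π_1·p_1 = 0.42 × 0.003 = 0.00126
  π_2·p_2 = 0.14 × 0.0493 = 0.006902
  π_3·p_3 = 0.44 × 0.0638 = 0.028072
Denominator: 0.00126 + 0.006902 + 0.028072 = 0.036234
So the posterior for Condition 2 is 0.006902 / 0.036234 ≈ 0.1905.

0.1905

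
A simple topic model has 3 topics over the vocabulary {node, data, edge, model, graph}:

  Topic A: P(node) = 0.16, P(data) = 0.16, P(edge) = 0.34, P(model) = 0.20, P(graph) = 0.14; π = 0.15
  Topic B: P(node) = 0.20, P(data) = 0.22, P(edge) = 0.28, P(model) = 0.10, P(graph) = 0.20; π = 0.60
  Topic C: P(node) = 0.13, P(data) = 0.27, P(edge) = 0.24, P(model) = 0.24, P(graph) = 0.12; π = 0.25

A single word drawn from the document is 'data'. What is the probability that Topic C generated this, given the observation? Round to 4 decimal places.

0.3020

Posterior ∝ prior × likelihood, so P(k | x) ∝ π_k f_k(x); normalise over all components.
Component likelihoods at x = 'data':
  L_A = 0.16
  L_B = 0.22
  L_C = 0.27
Multiply by the mixture weights:
  π_A·L_A = 0.15 × 0.16 = 0.024
  π_B·L_B = 0.60 × 0.22 = 0.132
  π_C·L_C = 0.25 × 0.27 = 0.0675
Marginal: 0.024 + 0.132 + 0.0675 = 0.2235
P(Topic C | data) = 0.0675 / 0.2235 ≈ 0.3020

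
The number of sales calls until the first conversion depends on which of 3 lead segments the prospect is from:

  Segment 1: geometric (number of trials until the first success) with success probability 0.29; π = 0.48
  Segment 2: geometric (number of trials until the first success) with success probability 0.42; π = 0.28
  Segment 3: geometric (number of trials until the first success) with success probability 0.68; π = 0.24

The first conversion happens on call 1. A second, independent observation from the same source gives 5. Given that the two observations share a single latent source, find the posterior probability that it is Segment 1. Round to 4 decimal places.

0.6030

Posterior ∝ prior × likelihood, so P(k | x) ∝ π_k f_k(x); normalise over all components.
Since both observations come from the same component, the likelihood for component k is f_k(x₁)·f_k(x₂).
  L_1 = [0.29] × [0.0736939] = 0.0213712
  L_2 = [0.42] × [0.0475293] = 0.0199623
  L_3 = [0.68] × [0.00713032] = 0.00484862
Prior × likelihood for each component:
  π_1·L_1 = 0.48 × 0.0213712 = 0.0102582
  π_2·L_2 = 0.28 × 0.0199623 = 0.00558944
  π_3·L_3 = 0.24 × 0.00484862 = 0.00116367
Evidence: 0.0102582 + 0.00558944 + 0.00116367 = 0.0170113
P(Segment 1 | x) ≈ 0.6030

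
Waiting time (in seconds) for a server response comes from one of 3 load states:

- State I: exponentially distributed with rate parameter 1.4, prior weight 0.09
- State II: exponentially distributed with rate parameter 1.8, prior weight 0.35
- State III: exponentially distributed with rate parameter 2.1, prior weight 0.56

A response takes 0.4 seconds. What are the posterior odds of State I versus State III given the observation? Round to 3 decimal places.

0.142

Only the two components matter; the odds are (π_i f_i(x)) / (π_j f_j(x)).
Exponential densities:
  f_I = 0.799693
  f_II = 0.876154
  f_III = 0.906592
Posterior odds = (π_I·f_I) / (π_III·f_III) = (0.09·0.799693) / (0.56·0.906592) = 0.0719723 / 0.507692 ≈ 0.142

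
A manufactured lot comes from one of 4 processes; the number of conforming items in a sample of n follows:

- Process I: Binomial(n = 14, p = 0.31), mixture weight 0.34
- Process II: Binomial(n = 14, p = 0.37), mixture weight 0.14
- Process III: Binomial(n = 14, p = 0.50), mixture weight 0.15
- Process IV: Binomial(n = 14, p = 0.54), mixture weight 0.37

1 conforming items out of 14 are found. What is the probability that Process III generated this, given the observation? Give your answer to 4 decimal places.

0.0092

The responsibility of component k is w_k f_k(x) divided by Σ_j w_j f_j(x).
Component likelihoods at x = 1 conforming items out of 14:
  p_I = 0.0348761
  p_II = 0.0127572
  p_III = 0.000854492
  p_IV = 0.000312157
Multiply by the mixture weights:
  w_I·p_I = 0.34 × 0.0348761 = 0.0118579
  w_II·p_II = 0.14 × 0.0127572 = 0.00178601
  w_III·p_III = 0.15 × 0.000854492 = 0.000128174
  w_IV·p_IV = 0.37 × 0.000312157 = 0.000115498
Marginal: 0.0118579 + 0.00178601 + 0.000128174 + 0.000115498 = 0.0138876
P(Process III | the observation) = 0.000128174 / 0.0138876 ≈ 0.0092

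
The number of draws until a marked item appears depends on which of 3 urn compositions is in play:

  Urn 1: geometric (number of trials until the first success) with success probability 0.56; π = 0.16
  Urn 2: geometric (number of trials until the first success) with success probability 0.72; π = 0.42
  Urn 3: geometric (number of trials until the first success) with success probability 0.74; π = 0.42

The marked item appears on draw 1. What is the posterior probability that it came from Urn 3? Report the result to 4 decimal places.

0.4422

By Bayes' theorem, P(k | x) = w_k f_k(x) / Σ_j w_j f_j(x).
Evaluate each component's likelihood at the observed value:
  f_1 = 0.56
  f_2 = 0.72
  f_3 = 0.74
Multiply by the mixture weights:
  w_1·f_1 = 0.16 × 0.56 = 0.0896
  w_2·f_2 = 0.42 × 0.72 = 0.3024
  w_3·f_3 = 0.42 × 0.74 = 0.3108
Marginal: 0.0896 + 0.3024 + 0.3108 = 0.7028
P(Urn 3 | 1) = 0.3108 / 0.7028 ≈ 0.4422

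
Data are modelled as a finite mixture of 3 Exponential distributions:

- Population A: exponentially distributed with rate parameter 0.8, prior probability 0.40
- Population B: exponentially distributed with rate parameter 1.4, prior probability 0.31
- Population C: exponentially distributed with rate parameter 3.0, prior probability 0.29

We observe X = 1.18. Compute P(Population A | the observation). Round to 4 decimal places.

0.5345

Apply Bayes' rule: the posterior for each component is proportional to its prior times its likelihood at x.
Evaluate each component's likelihood at the observed value:
  L_A = 0.8·e^(−0.8·1.18) = 0.8·e^(−0.9440) = 0.311255
  L_B = 1.4·e^(−1.4·1.18) = 1.4·e^(−1.6520) = 0.268333
  L_C = 3.0·e^(−3.0·1.18) = 3.0·e^(−3.5400) = 0.08704
Weight by the priors:
  π_A·L_A = 0.40 × 0.311255 = 0.124502
  π_B·L_B = 0.31 × 0.268333 = 0.0831831
  π_C·L_C = 0.29 × 0.08704 = 0.0252416
Normaliser: 0.124502 + 0.0831831 + 0.0252416 = 0.232927
Responsibility of Population A: 0.124502 / 0.232927 ≈ 0.5345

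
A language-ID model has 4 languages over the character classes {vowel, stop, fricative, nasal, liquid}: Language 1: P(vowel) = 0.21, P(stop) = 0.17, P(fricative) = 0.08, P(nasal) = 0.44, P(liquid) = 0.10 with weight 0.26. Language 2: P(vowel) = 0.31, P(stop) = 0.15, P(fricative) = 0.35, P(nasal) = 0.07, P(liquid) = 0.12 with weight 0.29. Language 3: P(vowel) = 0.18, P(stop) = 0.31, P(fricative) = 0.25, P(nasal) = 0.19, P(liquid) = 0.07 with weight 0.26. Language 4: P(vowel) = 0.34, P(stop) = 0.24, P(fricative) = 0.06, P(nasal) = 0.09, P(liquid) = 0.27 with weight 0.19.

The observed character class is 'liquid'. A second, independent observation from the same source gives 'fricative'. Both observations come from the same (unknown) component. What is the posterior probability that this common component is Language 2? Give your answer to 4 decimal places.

0.5565

Apply Bayes' rule: the posterior for each component is proportional to its prior times its likelihood at x.
Since both observations come from the same component, the likelihood for component k is f_k(x₁)·f_k(x₂).
  L_1 = [P(liquid | comp) = 0.10] × [0.08] = 0.008
  L_2 = [P(liquid | comp) = 0.12] × [0.35] = 0.042
  L_3 = [P(liquid | comp) = 0.07] × [0.25] = 0.0175
  L_4 = [P(liquid | comp) = 0.27] × [0.06] = 0.0162
Weight by the priors:
  π_1·L_1 = 0.26 × 0.008 = 0.00208
  π_2·L_2 = 0.29 × 0.042 = 0.01218
  π_3·L_3 = 0.26 × 0.0175 = 0.00455
  π_4·L_4 = 0.19 × 0.0162 = 0.003078
Marginal: 0.00208 + 0.01218 + 0.00455 + 0.003078 = 0.021888
Responsibility of Language 2: 0.01218 / 0.021888 ≈ 0.5565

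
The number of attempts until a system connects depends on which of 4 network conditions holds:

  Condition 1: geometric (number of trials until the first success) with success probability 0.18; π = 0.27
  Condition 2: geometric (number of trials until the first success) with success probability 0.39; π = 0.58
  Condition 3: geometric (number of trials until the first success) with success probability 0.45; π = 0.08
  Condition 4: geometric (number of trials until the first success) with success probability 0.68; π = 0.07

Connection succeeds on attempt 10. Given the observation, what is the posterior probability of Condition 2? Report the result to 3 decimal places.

0.241

Posterior ∝ prior × likelihood, so P(k | x) ∝ P(Z=k) f_k(x); normalise over all components.
Geometric probabilities:
  p_1 = 0.0301715
  p_2 = 0.00456072
  p_3 = 0.00207241
  p_4 = 2.39254e-05
Prior × likelihood for each component:
  P(Z=1)·p_1 = 0.27 × 0.0301715 = 0.00814631
  P(Z=2)·p_2 = 0.58 × 0.00456072 = 0.00264522
  P(Z=3)·p_3 = 0.08 × 0.00207241 = 0.000165793
  P(Z=4)·p_4 = 0.07 × 2.39254e-05 = 1.67478e-06
Marginal: 0.00814631 + 0.00264522 + 0.000165793 + 1.67478e-06 = 0.010959
So the posterior for Condition 2 is 0.00264522 / 0.010959 ≈ 0.241.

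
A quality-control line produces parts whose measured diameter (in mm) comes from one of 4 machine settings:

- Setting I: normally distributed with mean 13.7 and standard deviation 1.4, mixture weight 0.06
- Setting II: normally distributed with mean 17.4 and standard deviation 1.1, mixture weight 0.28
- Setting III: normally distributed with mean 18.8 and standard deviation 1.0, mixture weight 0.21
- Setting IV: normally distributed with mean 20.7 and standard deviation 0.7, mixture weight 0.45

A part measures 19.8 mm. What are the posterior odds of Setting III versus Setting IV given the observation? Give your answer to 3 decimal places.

The posterior odds equal the prior odds times the likelihood ratio: (w_i/w_j)·(f_i(x)/f_j(x)).
Normal densities:
  L_I = 2.14935e-05
  L_II = 0.0335602
  L_III = 0.241971
  L_IV = 0.249376
0.0508139 / 0.112219 ≈ 0.453

0.453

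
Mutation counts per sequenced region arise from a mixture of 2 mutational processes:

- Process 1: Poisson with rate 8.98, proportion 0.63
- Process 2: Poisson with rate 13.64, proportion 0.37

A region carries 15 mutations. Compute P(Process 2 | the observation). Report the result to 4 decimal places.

The responsibility of component k is π_k f_k(x) divided by Σ_j π_j f_j(x).
Evaluate each component's likelihood at the observed value:
  L_1 = 0.0191726
  L_2 = 0.0959266
Multiply by the mixture weights:
  π_1·L_1 = 0.63 × 0.0191726 = 0.0120787
  π_2·L_2 = 0.37 × 0.0959266 = 0.0354929
Marginal: 0.0120787 + 0.0354929 = 0.0475716
Responsibility of Process 2: 0.0354929 / 0.0475716 ≈ 0.7461

0.7461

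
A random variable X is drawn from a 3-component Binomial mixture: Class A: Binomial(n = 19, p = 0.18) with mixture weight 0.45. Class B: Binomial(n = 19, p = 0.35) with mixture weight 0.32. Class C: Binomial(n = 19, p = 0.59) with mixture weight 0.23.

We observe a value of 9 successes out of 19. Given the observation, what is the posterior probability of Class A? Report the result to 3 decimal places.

0.020

By Bayes' theorem, P(k | x) = π_k f_k(x) / Σ_j π_j f_j(x).
Binomial probabilities:
  f_A = 0.0025186
  f_B = 0.09802
  f_C = 0.107418
Prior × likelihood for each component:
  π_A·f_A = 0.45 × 0.0025186 = 0.00113337
  π_B·f_B = 0.32 × 0.09802 = 0.0313664
  π_C·f_C = 0.23 × 0.107418 = 0.024706
Normaliser: 0.00113337 + 0.0313664 + 0.024706 = 0.0572058
P(Class A | 9 successes out of 19) = 0.00113337 / 0.0572058 ≈ 0.020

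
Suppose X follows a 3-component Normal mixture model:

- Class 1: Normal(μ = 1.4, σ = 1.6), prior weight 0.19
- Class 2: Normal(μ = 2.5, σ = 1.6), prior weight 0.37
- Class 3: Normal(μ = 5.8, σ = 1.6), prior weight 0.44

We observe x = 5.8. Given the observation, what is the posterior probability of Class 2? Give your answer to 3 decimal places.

By Bayes' theorem, P(k | x) = P(Z=k) f_k(x) / Σ_j P(Z=j) f_j(x).
Normal densities:
  f_1 = (1/(1.6·√(2π)))·exp(−(5.8−1.4)²/(2·1.6²)) = 0.249339·exp(-3.78125) = 0.00568348
  f_2 = (1/(1.6·√(2π)))·exp(−(5.8−2.5)²/(2·1.6²)) = 0.249339·exp(-2.12695) = 0.0297212
  f_3 = (1/(1.6·√(2π)))·exp(−(5.8−5.8)²/(2·1.6²)) = 0.249339·exp(-0.00000) = 0.249339
Multiply by the mixture weights:
  P(Z=1)·f_1 = 0.19 × 0.00568348 = 0.00107986
  P(Z=2)·f_2 = 0.37 × 0.0297212 = 0.0109968
  P(Z=3)·f_3 = 0.44 × 0.249339 = 0.109709
Denominator: 0.00107986 + 0.0109968 + 0.109709 = 0.121786
So the posterior for Class 2 is 0.0109968 / 0.121786 ≈ 0.090.

0.090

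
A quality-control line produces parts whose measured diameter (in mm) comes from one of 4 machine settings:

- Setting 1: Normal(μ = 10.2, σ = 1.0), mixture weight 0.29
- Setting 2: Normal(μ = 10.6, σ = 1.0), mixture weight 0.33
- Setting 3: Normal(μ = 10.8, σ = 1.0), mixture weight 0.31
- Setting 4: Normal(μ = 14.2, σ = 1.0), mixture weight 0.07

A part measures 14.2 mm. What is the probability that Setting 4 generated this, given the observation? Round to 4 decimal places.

Apply Bayes' rule: the posterior for each component is proportional to its prior times its likelihood at x.
Component likelihoods at x = 14.2 mm:
  L_1 = 0.00013383
  L_2 = 0.000611902
  L_3 = 0.00123222
  L_4 = 0.398942
Multiply by the mixture weights:
  w_1·L_1 = 0.29 × 0.00013383 = 3.88108e-05
  w_2·L_2 = 0.33 × 0.000611902 = 0.000201928
  w_3·L_3 = 0.31 × 0.00123222 = 0.000381988
  w_4·L_4 = 0.07 × 0.398942 = 0.027926
Normaliser: 3.88108e-05 + 0.000201928 + 0.000381988 + 0.027926 = 0.0285487
So the posterior for Setting 4 is 0.027926 / 0.0285487 ≈ 0.9782.

0.9782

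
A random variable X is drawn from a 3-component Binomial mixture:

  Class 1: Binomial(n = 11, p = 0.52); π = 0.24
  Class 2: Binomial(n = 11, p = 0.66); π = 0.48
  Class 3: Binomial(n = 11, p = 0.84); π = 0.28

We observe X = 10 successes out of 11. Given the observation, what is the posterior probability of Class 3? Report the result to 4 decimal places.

By Bayes' theorem, P(k | x) = P(Z=k) f_k(x) / Σ_j P(Z=j) f_j(x).
Binomial probabilities:
  L_1 = C(11,10)·0.52^10·0.48^1 = 11·0.00144555·0.48 = 0.00763251
  L_2 = C(11,10)·0.66^10·0.34^1 = 11·0.0156834·0.34 = 0.0586558
  L_3 = C(11,10)·0.84^10·0.16^1 = 11·0.174901·0.16 = 0.307826
Multiply by the mixture weights:
  P(Z=1)·L_1 = 0.24 × 0.00763251 = 0.0018318
  P(Z=2)·L_2 = 0.48 × 0.0586558 = 0.0281548
  P(Z=3)·L_3 = 0.28 × 0.307826 = 0.0861913
Evidence: 0.0018318 + 0.0281548 + 0.0861913 = 0.116178
Responsibility of Class 3: 0.0861913 / 0.116178 ≈ 0.7419

0.7419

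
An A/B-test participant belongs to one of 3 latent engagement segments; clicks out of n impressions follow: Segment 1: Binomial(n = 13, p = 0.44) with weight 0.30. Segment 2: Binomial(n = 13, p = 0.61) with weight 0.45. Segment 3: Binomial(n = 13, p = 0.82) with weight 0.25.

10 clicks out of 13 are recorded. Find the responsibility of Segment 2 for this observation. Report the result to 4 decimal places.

By Bayes' theorem, P(k | x) = w_k f_k(x) / Σ_j w_j f_j(x).
Component likelihoods at x = 10 clicks out of 13:
  L_1 = C(13,10)·0.44^10·0.56^3 = 286·0.000271974·0.175616 = 0.0136602
  L_2 = C(13,10)·0.61^10·0.39^3 = 286·0.00713343·0.059319 = 0.12102
  L_3 = C(13,10)·0.82^10·0.18^3 = 286·0.137448·0.005832 = 0.229257
Unnormalised posteriors:
  w_1·L_1 = 0.30 × 0.0136602 = 0.00409806
  w_2·L_2 = 0.45 × 0.12102 = 0.0544591
  w_3·L_3 = 0.25 × 0.229257 = 0.0573142
Sum: 0.00409806 + 0.0544591 + 0.0573142 = 0.115871
Responsibility of Segment 2: 0.0544591 / 0.115871 ≈ 0.4700

0.4700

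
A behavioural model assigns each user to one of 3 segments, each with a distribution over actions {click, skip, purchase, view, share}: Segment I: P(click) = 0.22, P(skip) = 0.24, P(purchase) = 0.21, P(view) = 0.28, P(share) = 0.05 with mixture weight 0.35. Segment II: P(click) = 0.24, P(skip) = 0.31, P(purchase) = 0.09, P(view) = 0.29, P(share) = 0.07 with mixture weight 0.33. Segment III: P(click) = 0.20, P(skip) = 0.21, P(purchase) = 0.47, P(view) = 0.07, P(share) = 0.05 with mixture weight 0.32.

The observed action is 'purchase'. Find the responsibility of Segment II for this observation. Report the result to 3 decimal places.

0.117

Posterior ∝ prior × likelihood, so P(k | x) ∝ π_k f_k(x); normalise over all components.
Component likelihoods at x = 'purchase':
  p_I = 0.21
  p_II = 0.09
  p_III = 0.47
Unnormalised posteriors:
  π_I·p_I = 0.35 × 0.21 = 0.0735
  π_II·p_II = 0.33 × 0.09 = 0.0297
  π_III·p_III = 0.32 × 0.47 = 0.1504
Marginal: 0.0735 + 0.0297 + 0.1504 = 0.2536
Responsibility of Segment II: 0.0297 / 0.2536 ≈ 0.117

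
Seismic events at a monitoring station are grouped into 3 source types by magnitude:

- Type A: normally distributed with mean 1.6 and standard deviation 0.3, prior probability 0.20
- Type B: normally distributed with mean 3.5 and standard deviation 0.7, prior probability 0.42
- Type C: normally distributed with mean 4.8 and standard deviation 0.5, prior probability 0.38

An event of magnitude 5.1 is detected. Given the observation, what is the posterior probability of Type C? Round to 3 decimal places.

The responsibility of component k is w_k f_k(x) divided by Σ_j w_j f_j(x).
Evaluate each component's likelihood at the observed value:
  L_A = (1/(0.3·√(2π)))·exp(−(5.1−1.6)²/(2·0.3²)) = 1.329808·exp(-68.05556) = 3.69519e-30
  L_B = (1/(0.7·√(2π)))·exp(−(5.1−3.5)²/(2·0.7²)) = 0.569918·exp(-2.61224) = 0.0418147
  L_C = (1/(0.5·√(2π)))·exp(−(5.1−4.8)²/(2·0.5²)) = 0.797885·exp(-0.18000) = 0.666449
Weight by the priors:
  w_A·L_A = 0.20 × 3.69519e-30 = 7.39038e-31
  w_B·L_B = 0.42 × 0.0418147 = 0.0175622
  w_C·L_C = 0.38 × 0.666449 = 0.253251
Normaliser: 7.39038e-31 + 0.0175622 + 0.253251 = 0.270813
So the posterior for Type C is 0.253251 / 0.270813 ≈ 0.935.

0.935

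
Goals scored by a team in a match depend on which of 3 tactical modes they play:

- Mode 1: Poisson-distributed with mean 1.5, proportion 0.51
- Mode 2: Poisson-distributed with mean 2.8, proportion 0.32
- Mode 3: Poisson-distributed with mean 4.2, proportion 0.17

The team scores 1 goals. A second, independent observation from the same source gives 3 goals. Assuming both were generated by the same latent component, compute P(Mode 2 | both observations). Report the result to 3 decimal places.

0.341

Posterior ∝ prior × likelihood, so P(k | x) ∝ w_k f_k(x); normalise over all components.
Since both observations come from the same component, the likelihood for component k is f_k(x₁)·f_k(x₂).
  f_1 = [e^(−1.5)·1.5^1/1! = 0.334695] × [0.125511] = 0.0420078
  f_2 = [e^(−2.8)·2.8^1/1! = 0.170268] × [0.222484] = 0.0378819
  f_3 = [e^(−4.2)·4.2^1/1! = 0.0629814] × [0.185165] = 0.011662
Weight by the priors:
  w_1·f_1 = 0.51 × 0.0420078 = 0.021424
  w_2·f_2 = 0.32 × 0.0378819 = 0.0121222
  w_3·f_3 = 0.17 × 0.011662 = 0.00198254
Normaliser: 0.021424 + 0.0121222 + 0.00198254 = 0.0355287
Responsibility of Mode 2: 0.0121222 / 0.0355287 ≈ 0.341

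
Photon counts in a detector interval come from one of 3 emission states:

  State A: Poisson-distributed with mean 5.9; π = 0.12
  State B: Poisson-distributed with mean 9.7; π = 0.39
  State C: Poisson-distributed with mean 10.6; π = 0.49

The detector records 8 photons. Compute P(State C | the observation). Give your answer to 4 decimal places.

The responsibility of component k is π_k f_k(x) divided by Σ_j π_j f_j(x).
Component likelihoods at x = 8 photons:
  p_A = 0.0997604
  p_B = 0.119123
  p_C = 0.0984929
Weight by the priors:
  π_A·p_A = 0.12 × 0.0997604 = 0.0119712
  π_B·p_B = 0.39 × 0.119123 = 0.0464581
  π_C·p_C = 0.49 × 0.0984929 = 0.0482615
Evidence: 0.0119712 + 0.0464581 + 0.0482615 = 0.106691
P(State C | the observation) = 0.0482615 / 0.106691 ≈ 0.4523

0.4523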